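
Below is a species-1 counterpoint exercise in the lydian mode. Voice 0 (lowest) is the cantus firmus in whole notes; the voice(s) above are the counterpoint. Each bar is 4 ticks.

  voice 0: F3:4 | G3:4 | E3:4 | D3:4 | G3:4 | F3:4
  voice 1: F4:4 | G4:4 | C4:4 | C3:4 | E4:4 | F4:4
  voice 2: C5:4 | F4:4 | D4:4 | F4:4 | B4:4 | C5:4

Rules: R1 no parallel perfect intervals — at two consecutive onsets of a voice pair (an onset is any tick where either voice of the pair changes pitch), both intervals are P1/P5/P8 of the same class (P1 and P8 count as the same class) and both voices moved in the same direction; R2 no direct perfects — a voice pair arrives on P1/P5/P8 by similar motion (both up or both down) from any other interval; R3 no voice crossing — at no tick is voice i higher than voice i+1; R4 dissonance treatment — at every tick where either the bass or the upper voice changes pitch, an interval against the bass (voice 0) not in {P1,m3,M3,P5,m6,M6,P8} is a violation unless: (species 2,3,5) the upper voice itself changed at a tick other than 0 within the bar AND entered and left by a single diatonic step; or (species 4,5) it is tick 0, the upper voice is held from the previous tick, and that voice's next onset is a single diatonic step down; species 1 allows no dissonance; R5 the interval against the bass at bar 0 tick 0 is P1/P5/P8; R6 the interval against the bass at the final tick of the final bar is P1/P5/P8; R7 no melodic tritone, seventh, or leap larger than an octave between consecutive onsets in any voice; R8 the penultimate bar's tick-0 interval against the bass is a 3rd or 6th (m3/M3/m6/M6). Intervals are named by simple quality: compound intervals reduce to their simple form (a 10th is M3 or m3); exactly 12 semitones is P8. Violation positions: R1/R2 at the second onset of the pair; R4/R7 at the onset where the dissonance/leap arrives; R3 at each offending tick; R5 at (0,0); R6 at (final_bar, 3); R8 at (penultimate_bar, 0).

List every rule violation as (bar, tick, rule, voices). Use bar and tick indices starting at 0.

(1, 0, R1, (0, 1))
(1, 0, R3, (1, 2))
(1, 0, R4, (0, 2))
(1, 1, R3, (1, 2))
(1, 2, R3, (1, 2))
(1, 3, R3, (1, 2))
(2, 0, R4, (0, 2))
(3, 0, R3, (0, 1))
(3, 0, R4, (0, 1))
(3, 1, R3, (0, 1))
(3, 2, R3, (0, 1))
(3, 3, R3, (0, 1))
(4, 0, R2, (1, 2))
(4, 0, R7, (1,))
(4, 0, R7, (2,))
(5, 0, R1, (1, 2))

bar 0: v0=F3 v1=F4 v2=C5 downbeat P5
bar 1: v0=G3 v1=G4 v2=F4 downbeat m7
bar 2: v0=E3 v1=C4 v2=D4 downbeat m7
bar 3: v0=D3 v1=C3 v2=F4 downbeat m3
bar 4: v0=G3 v1=E4 v2=B4 downbeat M3
bar 5: v0=F3 v1=F4 v2=C5 downbeat P5
  -> R1 @ bar 1 tick 0 v(0, 1): F3/F4 P8 -> G3/G4 P8 similar
  -> R3 @ bar 1 tick 0 v(1, 2): G4 above F4
  -> R4 @ bar 1 tick 0 v(0, 2): G3/F4 m7 untreated
  -> R3 @ bar 1 tick 1 v(1, 2): G4 above F4
  -> R3 @ bar 1 tick 2 v(1, 2): G4 above F4
  -> R3 @ bar 1 tick 3 v(1, 2): G4 above F4
  -> R4 @ bar 2 tick 0 v(0, 2): E3/D4 m7 untreated
  -> R3 @ bar 3 tick 0 v(0, 1): D3 above C3
  -> R4 @ bar 3 tick 0 v(0, 1): D3/C3 M2 untreated
  -> R3 @ bar 3 tick 1 v(0, 1): D3 above C3
  -> R3 @ bar 3 tick 2 v(0, 1): D3 above C3
  -> R3 @ bar 3 tick 3 v(0, 1): D3 above C3
  -> R2 @ bar 4 tick 0 v(1, 2): C3/F4 P4 -> E4/B4 P5 similar
  -> R7 @ bar 4 tick 0 v(1,): C3->E4 leap 16st
  -> R7 @ bar 4 tick 0 v(2,): F4->B4 leap 6st
  -> R1 @ bar 5 tick 0 v(1, 2): E4/B4 P5 -> F4/C5 P5 similar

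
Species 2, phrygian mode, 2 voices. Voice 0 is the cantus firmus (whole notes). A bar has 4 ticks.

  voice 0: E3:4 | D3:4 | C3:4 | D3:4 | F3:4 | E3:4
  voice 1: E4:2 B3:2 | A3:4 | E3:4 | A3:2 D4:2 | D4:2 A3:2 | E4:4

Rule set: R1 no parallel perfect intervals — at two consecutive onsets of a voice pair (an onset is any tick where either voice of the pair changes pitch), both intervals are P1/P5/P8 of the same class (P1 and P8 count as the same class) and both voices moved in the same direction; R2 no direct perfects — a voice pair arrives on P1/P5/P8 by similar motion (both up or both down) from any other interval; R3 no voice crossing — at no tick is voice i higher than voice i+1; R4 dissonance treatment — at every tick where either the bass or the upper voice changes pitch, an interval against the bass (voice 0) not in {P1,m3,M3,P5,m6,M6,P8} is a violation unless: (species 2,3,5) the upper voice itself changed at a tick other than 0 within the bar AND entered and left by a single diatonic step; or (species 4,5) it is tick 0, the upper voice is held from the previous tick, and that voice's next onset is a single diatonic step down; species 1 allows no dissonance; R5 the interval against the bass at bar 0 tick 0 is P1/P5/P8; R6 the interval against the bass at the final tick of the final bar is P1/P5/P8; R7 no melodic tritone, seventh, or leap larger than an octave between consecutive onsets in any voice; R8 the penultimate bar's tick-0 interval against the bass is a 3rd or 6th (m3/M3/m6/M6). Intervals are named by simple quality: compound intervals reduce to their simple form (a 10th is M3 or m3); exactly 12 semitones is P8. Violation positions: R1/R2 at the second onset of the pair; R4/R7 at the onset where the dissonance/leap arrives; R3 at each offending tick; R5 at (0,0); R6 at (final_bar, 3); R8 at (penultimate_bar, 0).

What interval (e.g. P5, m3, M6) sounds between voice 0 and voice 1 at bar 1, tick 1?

voice 0=D3 voice 1=A3 -> P5

P5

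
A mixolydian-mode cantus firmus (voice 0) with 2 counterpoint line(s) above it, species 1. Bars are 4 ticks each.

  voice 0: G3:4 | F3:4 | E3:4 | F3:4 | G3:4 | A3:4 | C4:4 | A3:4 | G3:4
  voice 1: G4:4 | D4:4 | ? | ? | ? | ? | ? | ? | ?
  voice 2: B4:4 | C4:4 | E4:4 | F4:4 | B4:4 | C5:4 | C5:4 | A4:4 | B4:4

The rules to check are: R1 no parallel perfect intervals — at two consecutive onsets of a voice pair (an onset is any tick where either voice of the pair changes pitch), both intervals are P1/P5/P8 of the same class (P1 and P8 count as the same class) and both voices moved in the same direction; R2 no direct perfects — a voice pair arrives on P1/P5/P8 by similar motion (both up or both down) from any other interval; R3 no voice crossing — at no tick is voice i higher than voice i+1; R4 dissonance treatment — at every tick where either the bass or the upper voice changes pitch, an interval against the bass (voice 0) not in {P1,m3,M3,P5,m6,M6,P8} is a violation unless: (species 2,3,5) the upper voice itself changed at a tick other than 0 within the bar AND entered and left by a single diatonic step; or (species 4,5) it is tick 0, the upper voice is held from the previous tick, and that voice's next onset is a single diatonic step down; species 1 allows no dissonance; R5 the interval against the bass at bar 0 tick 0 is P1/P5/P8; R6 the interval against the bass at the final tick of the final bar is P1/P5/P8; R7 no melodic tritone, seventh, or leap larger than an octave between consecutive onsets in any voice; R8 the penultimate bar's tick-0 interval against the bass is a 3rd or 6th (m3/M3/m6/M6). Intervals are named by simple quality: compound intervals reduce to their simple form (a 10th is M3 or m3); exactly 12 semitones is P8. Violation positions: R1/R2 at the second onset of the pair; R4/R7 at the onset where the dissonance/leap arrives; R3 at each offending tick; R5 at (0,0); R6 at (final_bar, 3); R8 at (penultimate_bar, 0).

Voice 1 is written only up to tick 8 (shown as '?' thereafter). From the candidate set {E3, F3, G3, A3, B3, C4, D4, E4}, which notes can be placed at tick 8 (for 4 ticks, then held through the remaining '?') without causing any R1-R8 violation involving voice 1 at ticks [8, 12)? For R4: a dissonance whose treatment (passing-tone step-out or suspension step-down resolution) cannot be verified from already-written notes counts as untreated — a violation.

{C4, G3}

E3: violates R2,R7
F3: violates R4
G3: legal
A3: violates R4
B3: violates R2
C4: legal
D4: violates R4
E4: violates R2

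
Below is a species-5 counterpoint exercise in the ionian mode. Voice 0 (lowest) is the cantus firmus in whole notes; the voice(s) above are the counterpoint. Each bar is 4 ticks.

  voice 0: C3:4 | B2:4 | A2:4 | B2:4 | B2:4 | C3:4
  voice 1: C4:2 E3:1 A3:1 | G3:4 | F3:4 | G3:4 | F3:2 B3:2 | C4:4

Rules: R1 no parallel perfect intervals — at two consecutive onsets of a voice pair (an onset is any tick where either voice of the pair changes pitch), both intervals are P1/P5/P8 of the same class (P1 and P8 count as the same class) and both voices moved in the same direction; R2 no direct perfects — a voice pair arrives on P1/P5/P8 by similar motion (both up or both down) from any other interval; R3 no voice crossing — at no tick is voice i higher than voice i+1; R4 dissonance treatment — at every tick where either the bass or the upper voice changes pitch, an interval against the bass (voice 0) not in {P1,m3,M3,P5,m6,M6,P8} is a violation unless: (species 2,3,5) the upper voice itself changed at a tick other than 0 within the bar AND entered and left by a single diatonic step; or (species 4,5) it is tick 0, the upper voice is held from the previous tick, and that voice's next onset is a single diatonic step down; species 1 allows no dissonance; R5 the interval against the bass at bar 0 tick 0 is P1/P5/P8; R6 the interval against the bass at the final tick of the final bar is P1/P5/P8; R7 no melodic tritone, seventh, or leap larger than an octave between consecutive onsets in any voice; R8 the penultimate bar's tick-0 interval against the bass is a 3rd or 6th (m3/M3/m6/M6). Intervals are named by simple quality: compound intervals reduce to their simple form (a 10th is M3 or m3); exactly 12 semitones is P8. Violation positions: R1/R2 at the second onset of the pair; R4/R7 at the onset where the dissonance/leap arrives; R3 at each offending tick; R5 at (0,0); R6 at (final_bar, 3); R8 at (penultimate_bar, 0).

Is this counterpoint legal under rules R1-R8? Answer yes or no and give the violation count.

bar 0: v0=C3 v1=C4 (P8)
bar 1: v0=B2 v1=G3 (m6)
bar 2: v0=A2 v1=F3 (m6)
bar 3: v0=B2 v1=G3 (m6)
bar 4: v0=B2 v1=F3 (TT)
bar 5: v0=C3 v1=C4 (P8)
  R4 @ bar4.0: B2/F3 TT untreated
  R8 @ bar4.0: penult TT not 3rd/6th
  R7 @ bar4.2: F3->B3 leap 6st
  R1 @ bar5.0: B2/B3 P8 -> C3/C4 P8 similar

No (4 violations)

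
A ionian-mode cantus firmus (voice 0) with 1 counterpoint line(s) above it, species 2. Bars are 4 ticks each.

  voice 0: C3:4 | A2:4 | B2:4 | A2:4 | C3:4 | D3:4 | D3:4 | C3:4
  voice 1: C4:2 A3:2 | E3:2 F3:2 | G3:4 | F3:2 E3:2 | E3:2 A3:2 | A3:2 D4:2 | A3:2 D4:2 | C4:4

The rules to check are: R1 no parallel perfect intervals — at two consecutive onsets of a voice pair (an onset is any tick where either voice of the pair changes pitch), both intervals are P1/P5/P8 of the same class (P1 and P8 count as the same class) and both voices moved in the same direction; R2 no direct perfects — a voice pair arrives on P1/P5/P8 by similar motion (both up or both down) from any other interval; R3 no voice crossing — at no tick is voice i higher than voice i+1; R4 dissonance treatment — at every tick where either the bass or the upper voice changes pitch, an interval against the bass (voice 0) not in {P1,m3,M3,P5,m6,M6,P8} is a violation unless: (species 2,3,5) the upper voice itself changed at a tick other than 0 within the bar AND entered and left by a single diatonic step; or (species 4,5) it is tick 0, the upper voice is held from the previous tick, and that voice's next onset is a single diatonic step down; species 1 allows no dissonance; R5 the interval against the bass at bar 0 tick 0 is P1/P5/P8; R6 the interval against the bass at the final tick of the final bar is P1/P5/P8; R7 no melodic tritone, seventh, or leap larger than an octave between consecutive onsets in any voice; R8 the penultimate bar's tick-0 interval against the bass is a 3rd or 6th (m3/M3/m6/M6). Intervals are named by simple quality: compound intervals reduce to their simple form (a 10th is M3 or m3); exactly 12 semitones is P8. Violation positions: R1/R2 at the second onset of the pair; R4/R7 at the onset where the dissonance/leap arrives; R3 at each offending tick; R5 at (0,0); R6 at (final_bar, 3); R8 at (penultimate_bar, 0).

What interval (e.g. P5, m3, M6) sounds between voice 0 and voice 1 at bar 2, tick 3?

m6

voice 0=B2 voice 1=G3 -> m6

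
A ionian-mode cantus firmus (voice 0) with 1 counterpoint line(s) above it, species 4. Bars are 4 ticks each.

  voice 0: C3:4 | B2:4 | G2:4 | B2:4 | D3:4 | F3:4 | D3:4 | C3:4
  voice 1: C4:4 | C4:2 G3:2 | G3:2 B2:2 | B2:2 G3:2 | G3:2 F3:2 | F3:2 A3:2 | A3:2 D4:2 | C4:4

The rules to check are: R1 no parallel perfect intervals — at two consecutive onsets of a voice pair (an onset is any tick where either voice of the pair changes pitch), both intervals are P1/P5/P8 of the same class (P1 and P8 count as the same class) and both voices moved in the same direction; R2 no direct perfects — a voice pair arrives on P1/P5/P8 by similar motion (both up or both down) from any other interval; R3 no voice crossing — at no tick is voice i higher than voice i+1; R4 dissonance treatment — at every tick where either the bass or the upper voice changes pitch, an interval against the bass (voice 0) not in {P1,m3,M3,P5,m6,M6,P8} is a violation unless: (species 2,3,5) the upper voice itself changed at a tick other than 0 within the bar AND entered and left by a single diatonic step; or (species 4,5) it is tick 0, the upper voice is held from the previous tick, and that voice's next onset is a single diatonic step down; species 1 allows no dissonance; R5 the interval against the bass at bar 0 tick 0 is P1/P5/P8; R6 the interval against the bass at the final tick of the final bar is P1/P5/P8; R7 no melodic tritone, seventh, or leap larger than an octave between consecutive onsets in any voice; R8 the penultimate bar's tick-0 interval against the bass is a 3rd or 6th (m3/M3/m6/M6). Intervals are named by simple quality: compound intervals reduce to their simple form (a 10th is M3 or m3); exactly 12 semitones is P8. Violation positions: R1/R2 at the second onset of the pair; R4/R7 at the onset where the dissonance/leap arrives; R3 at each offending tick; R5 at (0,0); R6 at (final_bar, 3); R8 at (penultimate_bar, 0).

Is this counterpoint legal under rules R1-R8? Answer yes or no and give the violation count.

bar 0: v0=C3 v1=C4 (P8)
bar 1: v0=B2 v1=C4 (m2)
bar 2: v0=G2 v1=G3 (P8)
bar 3: v0=B2 v1=B2 (P1)
bar 4: v0=D3 v1=G3 (P4)
bar 5: v0=F3 v1=F3 (P1)
bar 6: v0=D3 v1=A3 (P5)
bar 7: v0=C3 v1=C4 (P8)
  R4 @ bar1.0: B2/C4 m2 untreated
  R8 @ bar6.0: penult P5 not 3rd/6th
  R1 @ bar7.0: D3/D4 P8 -> C3/C4 P8 similar

No (3 violations)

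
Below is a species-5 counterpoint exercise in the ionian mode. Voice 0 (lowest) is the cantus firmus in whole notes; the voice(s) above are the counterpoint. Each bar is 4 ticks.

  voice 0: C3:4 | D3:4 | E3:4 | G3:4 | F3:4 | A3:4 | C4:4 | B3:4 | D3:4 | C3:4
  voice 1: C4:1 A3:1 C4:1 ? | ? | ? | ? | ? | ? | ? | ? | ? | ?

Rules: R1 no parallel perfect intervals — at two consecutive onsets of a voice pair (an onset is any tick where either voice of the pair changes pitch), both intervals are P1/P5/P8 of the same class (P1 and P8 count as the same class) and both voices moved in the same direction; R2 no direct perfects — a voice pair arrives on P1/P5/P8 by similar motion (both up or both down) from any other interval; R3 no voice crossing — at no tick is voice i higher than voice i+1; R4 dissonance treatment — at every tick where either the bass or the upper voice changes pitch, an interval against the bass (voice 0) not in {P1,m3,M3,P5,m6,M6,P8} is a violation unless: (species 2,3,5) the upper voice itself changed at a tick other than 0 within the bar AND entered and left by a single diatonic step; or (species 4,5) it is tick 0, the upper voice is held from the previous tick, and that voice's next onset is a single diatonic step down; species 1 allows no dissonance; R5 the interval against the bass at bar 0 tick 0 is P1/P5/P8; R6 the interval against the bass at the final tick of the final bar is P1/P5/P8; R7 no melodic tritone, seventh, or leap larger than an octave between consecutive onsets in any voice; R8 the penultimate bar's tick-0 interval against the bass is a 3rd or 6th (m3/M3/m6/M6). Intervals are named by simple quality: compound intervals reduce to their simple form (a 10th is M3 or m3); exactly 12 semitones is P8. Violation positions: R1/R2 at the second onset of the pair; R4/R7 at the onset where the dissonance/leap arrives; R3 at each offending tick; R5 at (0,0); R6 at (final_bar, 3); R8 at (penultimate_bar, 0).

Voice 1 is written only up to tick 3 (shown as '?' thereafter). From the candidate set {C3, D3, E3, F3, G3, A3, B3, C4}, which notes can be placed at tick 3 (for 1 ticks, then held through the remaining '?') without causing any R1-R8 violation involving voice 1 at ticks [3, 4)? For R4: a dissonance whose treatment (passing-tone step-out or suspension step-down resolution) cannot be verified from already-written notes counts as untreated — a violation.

C3: legal
D3: violates R4,R7
E3: legal
F3: violates R4
G3: legal
A3: legal
B3: violates R4
C4: legal

{A3, C3, C4, E3, G3}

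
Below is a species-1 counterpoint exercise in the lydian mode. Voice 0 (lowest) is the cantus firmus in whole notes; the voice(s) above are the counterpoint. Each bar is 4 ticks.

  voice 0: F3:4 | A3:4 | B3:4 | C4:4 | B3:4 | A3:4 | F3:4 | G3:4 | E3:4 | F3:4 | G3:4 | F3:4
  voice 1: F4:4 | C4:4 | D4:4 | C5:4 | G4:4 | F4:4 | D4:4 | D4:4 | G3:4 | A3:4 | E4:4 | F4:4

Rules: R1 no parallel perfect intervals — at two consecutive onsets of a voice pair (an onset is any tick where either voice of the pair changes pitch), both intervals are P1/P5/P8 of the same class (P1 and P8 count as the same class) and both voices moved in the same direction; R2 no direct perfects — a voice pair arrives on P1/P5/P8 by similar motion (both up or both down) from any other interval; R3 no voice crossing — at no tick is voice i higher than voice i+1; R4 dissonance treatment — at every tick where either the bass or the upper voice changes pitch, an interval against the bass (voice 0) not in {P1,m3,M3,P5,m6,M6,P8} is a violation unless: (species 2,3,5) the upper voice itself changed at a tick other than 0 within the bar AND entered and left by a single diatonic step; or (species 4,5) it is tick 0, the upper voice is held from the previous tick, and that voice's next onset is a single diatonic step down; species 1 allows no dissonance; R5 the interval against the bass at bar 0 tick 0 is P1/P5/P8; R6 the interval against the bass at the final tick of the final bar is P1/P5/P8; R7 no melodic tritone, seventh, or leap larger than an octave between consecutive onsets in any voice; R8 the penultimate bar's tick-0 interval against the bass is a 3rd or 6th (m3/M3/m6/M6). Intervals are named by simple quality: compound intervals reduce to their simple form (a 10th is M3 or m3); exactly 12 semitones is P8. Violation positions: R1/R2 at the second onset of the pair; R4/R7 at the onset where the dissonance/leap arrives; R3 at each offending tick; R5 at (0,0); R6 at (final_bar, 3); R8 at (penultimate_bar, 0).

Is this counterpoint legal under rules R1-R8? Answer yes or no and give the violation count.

bar 0: v0=F3 v1=F4 (P8)
bar 1: v0=A3 v1=C4 (m3)
bar 2: v0=B3 v1=D4 (m3)
bar 3: v0=C4 v1=C5 (P8)
bar 4: v0=B3 v1=G4 (m6)
bar 5: v0=A3 v1=F4 (m6)
bar 6: v0=F3 v1=D4 (M6)
bar 7: v0=G3 v1=D4 (P5)
bar 8: v0=E3 v1=G3 (m3)
bar 9: v0=F3 v1=A3 (M3)
bar 10: v0=G3 v1=E4 (M6)
bar 11: v0=F3 v1=F4 (P8)
  R2 @ bar3.0: B3/D4 m3 -> C4/C5 P8 similar
  R7 @ bar3.0: D4->C5 leap 10st

No (2 violations)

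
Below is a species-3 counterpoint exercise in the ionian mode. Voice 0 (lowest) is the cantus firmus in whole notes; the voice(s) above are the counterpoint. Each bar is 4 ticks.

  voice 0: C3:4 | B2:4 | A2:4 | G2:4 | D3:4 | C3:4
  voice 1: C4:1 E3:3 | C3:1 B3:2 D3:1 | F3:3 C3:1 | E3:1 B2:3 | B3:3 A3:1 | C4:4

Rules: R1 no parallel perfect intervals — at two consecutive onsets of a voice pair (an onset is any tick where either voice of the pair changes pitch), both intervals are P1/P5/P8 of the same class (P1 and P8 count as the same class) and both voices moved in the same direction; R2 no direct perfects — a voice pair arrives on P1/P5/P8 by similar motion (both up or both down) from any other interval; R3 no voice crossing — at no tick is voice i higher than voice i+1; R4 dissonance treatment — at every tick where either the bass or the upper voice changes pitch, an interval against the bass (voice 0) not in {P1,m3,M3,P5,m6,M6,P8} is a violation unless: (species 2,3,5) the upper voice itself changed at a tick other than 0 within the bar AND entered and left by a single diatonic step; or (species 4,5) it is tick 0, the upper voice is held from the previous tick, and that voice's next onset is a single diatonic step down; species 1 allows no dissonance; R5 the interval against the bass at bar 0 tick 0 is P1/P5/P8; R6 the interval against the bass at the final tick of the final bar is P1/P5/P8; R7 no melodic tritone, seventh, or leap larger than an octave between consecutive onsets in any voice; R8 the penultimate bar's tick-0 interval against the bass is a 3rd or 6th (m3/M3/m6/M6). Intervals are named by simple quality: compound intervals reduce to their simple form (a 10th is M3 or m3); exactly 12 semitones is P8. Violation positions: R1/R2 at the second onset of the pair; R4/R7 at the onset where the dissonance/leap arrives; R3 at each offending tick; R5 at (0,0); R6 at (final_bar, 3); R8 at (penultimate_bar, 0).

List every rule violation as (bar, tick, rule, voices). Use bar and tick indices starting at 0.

(1, 0, R4, (0, 1))
(1, 1, R7, (1,))

bar 0: v0=C3 v1=C4 downbeat P8
bar 1: v0=B2 v1=C3 downbeat m2
bar 2: v0=A2 v1=F3 downbeat m6
bar 3: v0=G2 v1=E3 downbeat M6
bar 4: v0=D3 v1=B3 downbeat M6
bar 5: v0=C3 v1=C4 downbeat P8
  -> R4 @ bar 1 tick 0 v(0, 1): B2/C3 m2 untreated
  -> R7 @ bar 1 tick 1 v(1,): C3->B3 leap 11st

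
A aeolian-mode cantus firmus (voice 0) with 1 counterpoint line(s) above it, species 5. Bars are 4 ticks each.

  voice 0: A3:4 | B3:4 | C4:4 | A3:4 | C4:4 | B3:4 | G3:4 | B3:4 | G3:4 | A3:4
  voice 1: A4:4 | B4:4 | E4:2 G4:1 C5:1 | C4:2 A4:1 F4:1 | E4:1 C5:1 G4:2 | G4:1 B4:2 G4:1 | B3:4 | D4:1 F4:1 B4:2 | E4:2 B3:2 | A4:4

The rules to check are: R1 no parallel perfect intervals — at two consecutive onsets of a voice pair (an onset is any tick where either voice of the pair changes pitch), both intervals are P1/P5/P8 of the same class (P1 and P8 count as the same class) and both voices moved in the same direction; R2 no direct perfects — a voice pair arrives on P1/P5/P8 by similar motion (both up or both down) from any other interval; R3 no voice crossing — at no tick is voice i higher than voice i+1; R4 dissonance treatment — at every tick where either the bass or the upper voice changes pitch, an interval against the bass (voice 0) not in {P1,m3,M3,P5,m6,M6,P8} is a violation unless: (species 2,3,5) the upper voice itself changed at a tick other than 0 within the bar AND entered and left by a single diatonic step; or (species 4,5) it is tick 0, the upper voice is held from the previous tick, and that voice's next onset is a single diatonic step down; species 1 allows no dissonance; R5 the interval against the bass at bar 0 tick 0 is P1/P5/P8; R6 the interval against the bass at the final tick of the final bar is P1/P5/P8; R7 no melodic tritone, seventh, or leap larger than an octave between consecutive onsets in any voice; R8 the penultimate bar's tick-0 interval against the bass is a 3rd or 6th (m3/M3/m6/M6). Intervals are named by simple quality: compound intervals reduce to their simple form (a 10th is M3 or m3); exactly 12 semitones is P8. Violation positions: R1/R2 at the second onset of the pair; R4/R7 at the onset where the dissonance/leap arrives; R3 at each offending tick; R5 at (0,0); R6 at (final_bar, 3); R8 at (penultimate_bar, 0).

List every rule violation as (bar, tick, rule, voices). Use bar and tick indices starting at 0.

bar 0: v0=A3 v1=A4 downbeat P8
bar 1: v0=B3 v1=B4 downbeat P8
bar 2: v0=C4 v1=E4 downbeat M3
bar 3: v0=A3 v1=C4 downbeat m3
bar 4: v0=C4 v1=E4 downbeat M3
bar 5: v0=B3 v1=G4 downbeat m6
bar 6: v0=G3 v1=B3 downbeat M3
bar 7: v0=B3 v1=D4 downbeat m3
bar 8: v0=G3 v1=E4 downbeat M6
bar 9: v0=A3 v1=A4 downbeat P8
  -> R1 @ bar 1 tick 0 v(0, 1): A3/A4 P8 -> B3/B4 P8 similar
  -> R4 @ bar 7 tick 1 v(0, 1): B3/F4 TT untreated
  -> R7 @ bar 7 tick 2 v(1,): F4->B4 leap 6st
  -> R2 @ bar 9 tick 0 v(0, 1): G3/B3 M3 -> A3/A4 P8 similar
  -> R7 @ bar 9 tick 0 v(1,): B3->A4 leap 10st

(1, 0, R1, (0, 1))
(7, 1, R4, (0, 1))
(7, 2, R7, (1,))
(9, 0, R2, (0, 1))
(9, 0, R7, (1,))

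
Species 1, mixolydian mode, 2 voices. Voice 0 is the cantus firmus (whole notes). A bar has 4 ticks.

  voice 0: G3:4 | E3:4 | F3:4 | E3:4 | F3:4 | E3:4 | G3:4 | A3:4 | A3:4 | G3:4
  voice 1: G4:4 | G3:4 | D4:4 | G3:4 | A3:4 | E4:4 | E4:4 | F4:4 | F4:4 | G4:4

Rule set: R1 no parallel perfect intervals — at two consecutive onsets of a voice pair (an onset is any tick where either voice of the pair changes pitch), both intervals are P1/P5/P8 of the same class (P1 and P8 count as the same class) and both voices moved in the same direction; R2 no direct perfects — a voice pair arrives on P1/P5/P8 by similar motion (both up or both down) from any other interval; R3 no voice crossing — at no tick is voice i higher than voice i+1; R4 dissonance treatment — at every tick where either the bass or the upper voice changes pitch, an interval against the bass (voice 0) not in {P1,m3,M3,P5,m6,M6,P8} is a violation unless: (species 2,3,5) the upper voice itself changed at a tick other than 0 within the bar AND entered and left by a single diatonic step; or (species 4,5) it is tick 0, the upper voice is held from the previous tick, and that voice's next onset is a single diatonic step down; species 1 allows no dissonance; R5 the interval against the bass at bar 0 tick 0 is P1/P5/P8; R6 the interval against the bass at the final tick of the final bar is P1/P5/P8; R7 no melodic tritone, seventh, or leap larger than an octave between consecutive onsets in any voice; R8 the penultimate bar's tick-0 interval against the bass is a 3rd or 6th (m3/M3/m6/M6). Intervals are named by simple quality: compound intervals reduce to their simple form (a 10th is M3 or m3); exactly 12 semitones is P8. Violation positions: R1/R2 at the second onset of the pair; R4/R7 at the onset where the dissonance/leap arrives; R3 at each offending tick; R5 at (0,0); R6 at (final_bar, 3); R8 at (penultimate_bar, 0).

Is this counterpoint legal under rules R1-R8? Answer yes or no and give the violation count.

bar 0: v0=G3 v1=G4 (P8)
bar 1: v0=E3 v1=G3 (m3)
bar 2: v0=F3 v1=D4 (M6)
bar 3: v0=E3 v1=G3 (m3)
bar 4: v0=F3 v1=A3 (M3)
bar 5: v0=E3 v1=E4 (P8)
bar 6: v0=G3 v1=E4 (M6)
bar 7: v0=A3 v1=F4 (m6)
bar 8: v0=A3 v1=F4 (m6)
bar 9: v0=G3 v1=G4 (P8)

Yes (0 violations)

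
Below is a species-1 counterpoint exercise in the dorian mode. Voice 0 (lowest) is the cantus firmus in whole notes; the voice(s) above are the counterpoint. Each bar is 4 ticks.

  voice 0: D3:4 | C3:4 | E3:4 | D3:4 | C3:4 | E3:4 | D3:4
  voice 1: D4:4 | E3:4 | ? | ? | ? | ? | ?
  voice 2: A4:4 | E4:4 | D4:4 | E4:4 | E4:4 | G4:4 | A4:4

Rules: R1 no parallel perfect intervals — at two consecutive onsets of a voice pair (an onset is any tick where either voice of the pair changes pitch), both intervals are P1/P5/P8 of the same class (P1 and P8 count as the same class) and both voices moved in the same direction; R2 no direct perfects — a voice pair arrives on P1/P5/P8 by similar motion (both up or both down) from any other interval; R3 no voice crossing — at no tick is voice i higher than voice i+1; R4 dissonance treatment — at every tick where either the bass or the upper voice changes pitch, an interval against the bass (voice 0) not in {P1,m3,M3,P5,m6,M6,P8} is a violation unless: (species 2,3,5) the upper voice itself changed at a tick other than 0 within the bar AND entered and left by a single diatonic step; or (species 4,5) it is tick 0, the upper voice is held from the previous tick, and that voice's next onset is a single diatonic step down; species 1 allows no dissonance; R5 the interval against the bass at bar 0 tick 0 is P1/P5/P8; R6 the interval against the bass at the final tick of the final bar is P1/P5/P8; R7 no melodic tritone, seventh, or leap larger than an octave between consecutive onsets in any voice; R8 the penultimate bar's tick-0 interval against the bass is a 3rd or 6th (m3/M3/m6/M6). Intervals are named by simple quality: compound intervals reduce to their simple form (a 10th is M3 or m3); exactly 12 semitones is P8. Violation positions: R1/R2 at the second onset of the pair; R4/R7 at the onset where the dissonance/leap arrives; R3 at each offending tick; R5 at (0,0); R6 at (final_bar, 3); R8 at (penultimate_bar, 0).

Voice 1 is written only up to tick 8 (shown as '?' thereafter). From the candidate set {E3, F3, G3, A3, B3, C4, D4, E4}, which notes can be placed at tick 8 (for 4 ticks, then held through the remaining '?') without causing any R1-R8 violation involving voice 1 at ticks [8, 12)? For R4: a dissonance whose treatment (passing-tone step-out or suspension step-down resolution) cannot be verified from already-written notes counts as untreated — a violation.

{C4, E3, G3}

E3: legal
F3: violates R4
G3: legal
A3: violates R4
B3: violates R2
C4: legal
D4: violates R4,R7
E4: violates R2,R3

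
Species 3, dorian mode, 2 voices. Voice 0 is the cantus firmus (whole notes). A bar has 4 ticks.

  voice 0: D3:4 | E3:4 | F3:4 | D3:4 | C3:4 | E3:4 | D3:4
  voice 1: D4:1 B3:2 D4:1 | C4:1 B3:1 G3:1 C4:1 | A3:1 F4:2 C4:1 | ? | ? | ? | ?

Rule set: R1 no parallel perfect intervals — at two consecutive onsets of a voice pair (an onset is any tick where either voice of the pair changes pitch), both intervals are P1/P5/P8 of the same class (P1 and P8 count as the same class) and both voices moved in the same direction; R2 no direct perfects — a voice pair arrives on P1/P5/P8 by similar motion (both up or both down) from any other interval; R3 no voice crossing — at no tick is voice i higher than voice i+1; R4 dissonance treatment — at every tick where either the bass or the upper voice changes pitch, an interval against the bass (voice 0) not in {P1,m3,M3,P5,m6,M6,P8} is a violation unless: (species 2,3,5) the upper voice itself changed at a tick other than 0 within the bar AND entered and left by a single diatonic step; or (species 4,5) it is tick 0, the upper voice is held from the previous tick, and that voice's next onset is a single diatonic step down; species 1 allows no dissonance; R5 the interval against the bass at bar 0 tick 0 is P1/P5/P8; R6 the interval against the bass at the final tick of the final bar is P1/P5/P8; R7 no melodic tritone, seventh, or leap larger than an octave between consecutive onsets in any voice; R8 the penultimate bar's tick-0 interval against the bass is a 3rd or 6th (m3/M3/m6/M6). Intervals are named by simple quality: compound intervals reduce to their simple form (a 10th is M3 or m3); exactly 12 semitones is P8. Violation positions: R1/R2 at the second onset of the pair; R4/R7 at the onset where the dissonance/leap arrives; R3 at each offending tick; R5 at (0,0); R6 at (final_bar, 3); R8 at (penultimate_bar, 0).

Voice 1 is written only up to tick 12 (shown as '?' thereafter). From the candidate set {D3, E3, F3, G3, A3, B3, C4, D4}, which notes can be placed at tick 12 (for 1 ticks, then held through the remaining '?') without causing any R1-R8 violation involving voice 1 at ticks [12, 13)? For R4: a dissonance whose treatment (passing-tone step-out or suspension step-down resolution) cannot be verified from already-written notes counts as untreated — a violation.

{B3, D4, F3}

D3: violates R2,R7
E3: violates R4
F3: legal
G3: violates R4
A3: violates R1
B3: legal
C4: violates R4
D4: legal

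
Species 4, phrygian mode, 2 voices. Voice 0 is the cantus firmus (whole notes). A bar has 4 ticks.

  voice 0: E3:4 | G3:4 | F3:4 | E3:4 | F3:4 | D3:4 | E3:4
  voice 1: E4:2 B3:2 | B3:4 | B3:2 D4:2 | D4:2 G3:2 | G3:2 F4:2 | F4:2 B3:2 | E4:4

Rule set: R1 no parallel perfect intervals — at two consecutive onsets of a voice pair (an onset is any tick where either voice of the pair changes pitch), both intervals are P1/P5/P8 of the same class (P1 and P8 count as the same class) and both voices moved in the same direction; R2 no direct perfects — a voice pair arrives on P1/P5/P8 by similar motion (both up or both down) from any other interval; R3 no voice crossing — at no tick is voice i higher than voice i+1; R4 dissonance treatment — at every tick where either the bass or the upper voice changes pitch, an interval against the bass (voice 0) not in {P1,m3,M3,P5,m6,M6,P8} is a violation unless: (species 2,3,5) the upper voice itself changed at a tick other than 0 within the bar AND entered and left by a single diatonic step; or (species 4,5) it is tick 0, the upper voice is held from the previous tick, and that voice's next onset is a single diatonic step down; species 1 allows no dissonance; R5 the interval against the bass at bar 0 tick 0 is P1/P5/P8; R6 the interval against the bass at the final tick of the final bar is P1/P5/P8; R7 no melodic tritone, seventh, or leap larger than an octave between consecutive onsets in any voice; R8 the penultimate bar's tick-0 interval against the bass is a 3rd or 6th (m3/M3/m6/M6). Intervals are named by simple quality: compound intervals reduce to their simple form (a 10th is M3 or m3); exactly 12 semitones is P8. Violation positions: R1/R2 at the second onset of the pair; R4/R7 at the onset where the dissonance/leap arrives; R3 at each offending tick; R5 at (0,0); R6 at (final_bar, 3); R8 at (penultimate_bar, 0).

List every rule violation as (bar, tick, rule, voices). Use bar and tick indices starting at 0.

(2, 0, R4, (0, 1))
(3, 0, R4, (0, 1))
(4, 0, R4, (0, 1))
(4, 2, R7, (1,))
(5, 2, R7, (1,))
(6, 0, R2, (0, 1))

bar 0: v0=E3 v1=E4 downbeat P8
bar 1: v0=G3 v1=B3 downbeat M3
bar 2: v0=F3 v1=B3 downbeat TT
bar 3: v0=E3 v1=D4 downbeat m7
bar 4: v0=F3 v1=G3 downbeat M2
bar 5: v0=D3 v1=F4 downbeat m3
bar 6: v0=E3 v1=E4 downbeat P8
  -> R4 @ bar 2 tick 0 v(0, 1): F3/B3 TT untreated
  -> R4 @ bar 3 tick 0 v(0, 1): E3/D4 m7 untreated
  -> R4 @ bar 4 tick 0 v(0, 1): F3/G3 M2 untreated
  -> R7 @ bar 4 tick 2 v(1,): G3->F4 leap 10st
  -> R7 @ bar 5 tick 2 v(1,): F4->B3 leap 6st
  -> R2 @ bar 6 tick 0 v(0, 1): D3/B3 M6 -> E3/E4 P8 similar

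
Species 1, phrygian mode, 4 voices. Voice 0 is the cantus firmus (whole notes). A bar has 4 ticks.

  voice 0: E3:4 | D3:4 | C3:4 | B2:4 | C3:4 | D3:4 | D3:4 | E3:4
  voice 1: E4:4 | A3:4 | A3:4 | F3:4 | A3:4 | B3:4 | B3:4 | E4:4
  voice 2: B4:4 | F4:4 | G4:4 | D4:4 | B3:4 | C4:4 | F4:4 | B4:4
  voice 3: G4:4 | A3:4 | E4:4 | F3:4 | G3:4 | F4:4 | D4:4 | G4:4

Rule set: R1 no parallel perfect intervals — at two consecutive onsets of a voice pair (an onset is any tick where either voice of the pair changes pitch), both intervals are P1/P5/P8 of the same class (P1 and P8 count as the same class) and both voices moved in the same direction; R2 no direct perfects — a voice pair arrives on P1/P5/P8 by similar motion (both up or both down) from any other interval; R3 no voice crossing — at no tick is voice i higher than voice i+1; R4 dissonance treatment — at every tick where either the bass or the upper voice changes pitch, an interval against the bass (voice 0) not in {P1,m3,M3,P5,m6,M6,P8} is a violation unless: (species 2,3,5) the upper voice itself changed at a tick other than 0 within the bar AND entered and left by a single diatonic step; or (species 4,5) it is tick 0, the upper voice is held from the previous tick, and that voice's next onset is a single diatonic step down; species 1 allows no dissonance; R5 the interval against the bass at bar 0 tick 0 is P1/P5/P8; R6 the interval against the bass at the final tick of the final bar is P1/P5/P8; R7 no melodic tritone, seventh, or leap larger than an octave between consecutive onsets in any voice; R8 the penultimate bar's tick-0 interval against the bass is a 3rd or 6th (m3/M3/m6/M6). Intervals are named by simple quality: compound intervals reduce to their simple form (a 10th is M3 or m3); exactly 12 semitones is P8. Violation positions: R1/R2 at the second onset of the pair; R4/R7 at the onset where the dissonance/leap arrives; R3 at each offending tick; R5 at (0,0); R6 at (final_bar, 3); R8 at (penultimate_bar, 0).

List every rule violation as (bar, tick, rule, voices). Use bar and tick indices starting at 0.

bar 0: v0=E3 v1=E4 v2=B4 v3=G4 downbeat m3
bar 1: v0=D3 v1=A3 v2=F4 v3=A3 downbeat P5
bar 2: v0=C3 v1=A3 v2=G4 v3=E4 downbeat M3
bar 3: v0=B2 v1=F3 v2=D4 v3=F3 downbeat TT
bar 4: v0=C3 v1=A3 v2=B3 v3=G3 downbeat P5
bar 5: v0=D3 v1=B3 v2=C4 v3=F4 downbeat m3
bar 6: v0=D3 v1=B3 v2=F4 v3=D4 downbeat P8
bar 7: v0=E3 v1=E4 v2=B4 v3=G4 downbeat m3
  -> R3 @ bar 0 tick 0 v(2, 3): B4 above G4
  -> R5 @ bar 0 tick 0 v(0, 3): opens on m3
  -> R3 @ bar 0 tick 1 v(2, 3): B4 above G4
  -> R3 @ bar 0 tick 2 v(2, 3): B4 above G4
  -> R3 @ bar 0 tick 3 v(2, 3): B4 above G4
  -> R2 @ bar 1 tick 0 v(0, 1): E3/E4 P8 -> D3/A3 P5 similar
  -> R2 @ bar 1 tick 0 v(0, 3): E3/G4 m3 -> D3/A3 P5 similar
  -> R2 @ bar 1 tick 0 v(1, 3): E4/G4 m3 -> A3/A3 P1 similar
  -> R3 @ bar 1 tick 0 v(2, 3): F4 above A3
  -> R7 @ bar 1 tick 0 v(2,): B4->F4 leap 6st
  -> R7 @ bar 1 tick 0 v(3,): G4->A3 leap 10st
  -> R3 @ bar 1 tick 1 v(2, 3): F4 above A3
  -> R3 @ bar 1 tick 2 v(2, 3): F4 above A3
  -> R3 @ bar 1 tick 3 v(2, 3): F4 above A3
  -> R3 @ bar 2 tick 0 v(2, 3): G4 above E4
  -> R3 @ bar 2 tick 1 v(2, 3): G4 above E4
  -> R3 @ bar 2 tick 2 v(2, 3): G4 above E4
  -> R3 @ bar 2 tick 3 v(2, 3): G4 above E4
  -> R2 @ bar 3 tick 0 v(1, 3): A3/E4 P5 -> F3/F3 P1 similar
  -> R3 @ bar 3 tick 0 v(2, 3): D4 above F3
  -> R4 @ bar 3 tick 0 v(0, 1): B2/F3 TT untreated
  -> R4 @ bar 3 tick 0 v(0, 3): B2/F3 TT untreated
  -> R7 @ bar 3 tick 0 v(3,): E4->F3 leap 11st
  -> R3 @ bar 3 tick 1 v(2, 3): D4 above F3
  -> R3 @ bar 3 tick 2 v(2, 3): D4 above F3
  -> R3 @ bar 3 tick 3 v(2, 3): D4 above F3
  -> R2 @ bar 4 tick 0 v(0, 3): B2/F3 TT -> C3/G3 P5 similar
  -> R3 @ bar 4 tick 0 v(2, 3): B3 above G3
  -> R4 @ bar 4 tick 0 v(0, 2): C3/B3 M7 untreated
  -> R3 @ bar 4 tick 1 v(2, 3): B3 above G3
  -> R3 @ bar 4 tick 2 v(2, 3): B3 above G3
  -> R3 @ bar 4 tick 3 v(2, 3): B3 above G3
  -> R4 @ bar 5 tick 0 v(0, 2): D3/C4 m7 untreated
  -> R7 @ bar 5 tick 0 v(3,): G3->F4 leap 10st
  -> R3 @ bar 6 tick 0 v(2, 3): F4 above D4
  -> R8 @ bar 6 tick 0 v(0, 3): penult P8 not 3rd/6th
  -> R3 @ bar 6 tick 1 v(2, 3): F4 above D4
  -> R3 @ bar 6 tick 2 v(2, 3): F4 above D4
  -> R3 @ bar 6 tick 3 v(2, 3): F4 above D4
  -> R2 @ bar 7 tick 0 v(0, 1): D3/B3 M6 -> E3/E4 P8 similar
  -> R2 @ bar 7 tick 0 v(0, 2): D3/F4 m3 -> E3/B4 P5 similar
  -> R2 @ bar 7 tick 0 v(1, 2): B3/F4 TT -> E4/B4 P5 similar
  -> R3 @ bar 7 tick 0 v(2, 3): B4 above G4
  -> R7 @ bar 7 tick 0 v(2,): F4->B4 leap 6st
  -> R3 @ bar 7 tick 1 v(2, 3): B4 above G4
  -> R3 @ bar 7 tick 2 v(2, 3): B4 above G4
  -> R3 @ bar 7 tick 3 v(2, 3): B4 above G4
  -> R6 @ bar 7 tick 3 v(0, 3): closes on m3

(0, 0, R3, (2, 3))
(0, 0, R5, (0, 3))
(0, 1, R3, (2, 3))
(0, 2, R3, (2, 3))
(0, 3, R3, (2, 3))
(1, 0, R2, (0, 1))
(1, 0, R2, (0, 3))
(1, 0, R2, (1, 3))
(1, 0, R3, (2, 3))
(1, 0, R7, (2,))
(1, 0, R7, (3,))
(1, 1, R3, (2, 3))
(1, 2, R3, (2, 3))
(1, 3, R3, (2, 3))
(2, 0, R3, (2, 3))
(2, 1, R3, (2, 3))
(2, 2, R3, (2, 3))
(2, 3, R3, (2, 3))
(3, 0, R2, (1, 3))
(3, 0, R3, (2, 3))
(3, 0, R4, (0, 1))
(3, 0, R4, (0, 3))
(3, 0, R7, (3,))
(3, 1, R3, (2, 3))
(3, 2, R3, (2, 3))
(3, 3, R3, (2, 3))
(4, 0, R2, (0, 3))
(4, 0, R3, (2, 3))
(4, 0, R4, (0, 2))
(4, 1, R3, (2, 3))
(4, 2, R3, (2, 3))
(4, 3, R3, (2, 3))
(5, 0, R4, (0, 2))
(5, 0, R7, (3,))
(6, 0, R3, (2, 3))
(6, 0, R8, (0, 3))
(6, 1, R3, (2, 3))
(6, 2, R3, (2, 3))
(6, 3, R3, (2, 3))
(7, 0, R2, (0, 1))
(7, 0, R2, (0, 2))
(7, 0, R2, (1, 2))
(7, 0, R3, (2, 3))
(7, 0, R7, (2,))
(7, 1, R3, (2, 3))
(7, 2, R3, (2, 3))
(7, 3, R3, (2, 3))
(7, 3, R6, (0, 3))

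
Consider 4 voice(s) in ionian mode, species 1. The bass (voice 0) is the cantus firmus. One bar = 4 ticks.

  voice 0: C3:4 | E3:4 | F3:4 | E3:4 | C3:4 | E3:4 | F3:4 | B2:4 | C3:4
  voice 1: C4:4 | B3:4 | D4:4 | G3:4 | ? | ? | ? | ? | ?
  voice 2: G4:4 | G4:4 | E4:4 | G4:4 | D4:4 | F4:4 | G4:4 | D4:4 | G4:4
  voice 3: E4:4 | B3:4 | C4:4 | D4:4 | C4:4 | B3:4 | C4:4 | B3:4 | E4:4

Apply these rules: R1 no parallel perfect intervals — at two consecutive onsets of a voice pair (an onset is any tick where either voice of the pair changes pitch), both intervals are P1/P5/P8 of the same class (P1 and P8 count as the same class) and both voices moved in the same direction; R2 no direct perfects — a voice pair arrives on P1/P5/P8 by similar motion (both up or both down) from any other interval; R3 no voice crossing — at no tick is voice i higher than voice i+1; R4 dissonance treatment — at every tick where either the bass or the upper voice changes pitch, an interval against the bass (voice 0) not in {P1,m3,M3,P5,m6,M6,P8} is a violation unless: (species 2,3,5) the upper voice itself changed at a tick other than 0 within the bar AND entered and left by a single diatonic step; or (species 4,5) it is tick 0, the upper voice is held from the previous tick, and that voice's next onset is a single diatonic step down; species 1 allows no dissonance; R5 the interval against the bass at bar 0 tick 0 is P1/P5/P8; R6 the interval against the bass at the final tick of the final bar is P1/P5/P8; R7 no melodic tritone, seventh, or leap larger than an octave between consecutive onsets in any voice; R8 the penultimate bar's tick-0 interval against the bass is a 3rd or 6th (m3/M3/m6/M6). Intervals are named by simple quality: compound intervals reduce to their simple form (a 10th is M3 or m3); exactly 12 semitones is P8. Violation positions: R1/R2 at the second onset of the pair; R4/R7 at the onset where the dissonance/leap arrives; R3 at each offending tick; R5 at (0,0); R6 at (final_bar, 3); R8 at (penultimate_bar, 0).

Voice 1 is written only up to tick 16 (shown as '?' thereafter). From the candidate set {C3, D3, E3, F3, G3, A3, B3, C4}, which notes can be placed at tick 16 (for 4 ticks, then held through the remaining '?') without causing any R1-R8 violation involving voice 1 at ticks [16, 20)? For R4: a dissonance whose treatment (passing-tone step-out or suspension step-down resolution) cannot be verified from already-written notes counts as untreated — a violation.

{A3, C4, E3, G3}

C3: violates R2
D3: violates R1,R4
E3: legal
F3: violates R1,R4
G3: legal
A3: legal
B3: violates R4
C4: legal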